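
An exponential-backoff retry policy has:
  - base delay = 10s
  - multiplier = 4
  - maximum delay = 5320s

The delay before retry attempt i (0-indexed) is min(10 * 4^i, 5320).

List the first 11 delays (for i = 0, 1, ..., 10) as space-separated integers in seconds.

Computing each delay:
  i=0: min(10*4^0, 5320) = 10
  i=1: min(10*4^1, 5320) = 40
  i=2: min(10*4^2, 5320) = 160
  i=3: min(10*4^3, 5320) = 640
  i=4: min(10*4^4, 5320) = 2560
  i=5: min(10*4^5, 5320) = 5320
  i=6: min(10*4^6, 5320) = 5320
  i=7: min(10*4^7, 5320) = 5320
  i=8: min(10*4^8, 5320) = 5320
  i=9: min(10*4^9, 5320) = 5320
  i=10: min(10*4^10, 5320) = 5320

Answer: 10 40 160 640 2560 5320 5320 5320 5320 5320 5320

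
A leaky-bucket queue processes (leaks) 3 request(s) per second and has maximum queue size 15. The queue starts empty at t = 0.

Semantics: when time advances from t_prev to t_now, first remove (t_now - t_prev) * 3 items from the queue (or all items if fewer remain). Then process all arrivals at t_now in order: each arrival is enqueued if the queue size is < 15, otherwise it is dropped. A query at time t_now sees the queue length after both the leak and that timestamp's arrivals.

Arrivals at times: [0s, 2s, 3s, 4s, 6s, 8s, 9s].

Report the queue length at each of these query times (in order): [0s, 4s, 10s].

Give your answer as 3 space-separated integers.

Answer: 1 1 0

Derivation:
Queue lengths at query times:
  query t=0s: backlog = 1
  query t=4s: backlog = 1
  query t=10s: backlog = 0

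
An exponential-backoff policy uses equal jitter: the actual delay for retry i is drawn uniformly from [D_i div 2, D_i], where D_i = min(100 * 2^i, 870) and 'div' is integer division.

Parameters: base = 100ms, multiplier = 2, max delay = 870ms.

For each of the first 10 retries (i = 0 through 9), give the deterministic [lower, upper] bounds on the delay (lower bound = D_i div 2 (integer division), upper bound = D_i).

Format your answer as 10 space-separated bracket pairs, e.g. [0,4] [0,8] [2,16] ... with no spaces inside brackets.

Answer: [50,100] [100,200] [200,400] [400,800] [435,870] [435,870] [435,870] [435,870] [435,870] [435,870]

Derivation:
Computing bounds per retry:
  i=0: D_i=min(100*2^0,870)=100, bounds=[50,100]
  i=1: D_i=min(100*2^1,870)=200, bounds=[100,200]
  i=2: D_i=min(100*2^2,870)=400, bounds=[200,400]
  i=3: D_i=min(100*2^3,870)=800, bounds=[400,800]
  i=4: D_i=min(100*2^4,870)=870, bounds=[435,870]
  i=5: D_i=min(100*2^5,870)=870, bounds=[435,870]
  i=6: D_i=min(100*2^6,870)=870, bounds=[435,870]
  i=7: D_i=min(100*2^7,870)=870, bounds=[435,870]
  i=8: D_i=min(100*2^8,870)=870, bounds=[435,870]
  i=9: D_i=min(100*2^9,870)=870, bounds=[435,870]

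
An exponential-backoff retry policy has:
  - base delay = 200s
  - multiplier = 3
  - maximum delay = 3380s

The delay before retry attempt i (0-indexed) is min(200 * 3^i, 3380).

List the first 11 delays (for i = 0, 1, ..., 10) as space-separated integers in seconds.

Computing each delay:
  i=0: min(200*3^0, 3380) = 200
  i=1: min(200*3^1, 3380) = 600
  i=2: min(200*3^2, 3380) = 1800
  i=3: min(200*3^3, 3380) = 3380
  i=4: min(200*3^4, 3380) = 3380
  i=5: min(200*3^5, 3380) = 3380
  i=6: min(200*3^6, 3380) = 3380
  i=7: min(200*3^7, 3380) = 3380
  i=8: min(200*3^8, 3380) = 3380
  i=9: min(200*3^9, 3380) = 3380
  i=10: min(200*3^10, 3380) = 3380

Answer: 200 600 1800 3380 3380 3380 3380 3380 3380 3380 3380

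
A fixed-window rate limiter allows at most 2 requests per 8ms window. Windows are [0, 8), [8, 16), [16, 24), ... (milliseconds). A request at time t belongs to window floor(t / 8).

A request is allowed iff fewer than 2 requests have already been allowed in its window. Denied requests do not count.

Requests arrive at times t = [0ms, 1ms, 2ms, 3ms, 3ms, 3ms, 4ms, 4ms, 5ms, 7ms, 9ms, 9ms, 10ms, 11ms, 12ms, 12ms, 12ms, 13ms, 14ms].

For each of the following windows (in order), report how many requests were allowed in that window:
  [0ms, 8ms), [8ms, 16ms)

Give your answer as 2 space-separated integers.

Processing requests:
  req#1 t=0ms (window 0): ALLOW
  req#2 t=1ms (window 0): ALLOW
  req#3 t=2ms (window 0): DENY
  req#4 t=3ms (window 0): DENY
  req#5 t=3ms (window 0): DENY
  req#6 t=3ms (window 0): DENY
  req#7 t=4ms (window 0): DENY
  req#8 t=4ms (window 0): DENY
  req#9 t=5ms (window 0): DENY
  req#10 t=7ms (window 0): DENY
  req#11 t=9ms (window 1): ALLOW
  req#12 t=9ms (window 1): ALLOW
  req#13 t=10ms (window 1): DENY
  req#14 t=11ms (window 1): DENY
  req#15 t=12ms (window 1): DENY
  req#16 t=12ms (window 1): DENY
  req#17 t=12ms (window 1): DENY
  req#18 t=13ms (window 1): DENY
  req#19 t=14ms (window 1): DENY

Allowed counts by window: 2 2

Answer: 2 2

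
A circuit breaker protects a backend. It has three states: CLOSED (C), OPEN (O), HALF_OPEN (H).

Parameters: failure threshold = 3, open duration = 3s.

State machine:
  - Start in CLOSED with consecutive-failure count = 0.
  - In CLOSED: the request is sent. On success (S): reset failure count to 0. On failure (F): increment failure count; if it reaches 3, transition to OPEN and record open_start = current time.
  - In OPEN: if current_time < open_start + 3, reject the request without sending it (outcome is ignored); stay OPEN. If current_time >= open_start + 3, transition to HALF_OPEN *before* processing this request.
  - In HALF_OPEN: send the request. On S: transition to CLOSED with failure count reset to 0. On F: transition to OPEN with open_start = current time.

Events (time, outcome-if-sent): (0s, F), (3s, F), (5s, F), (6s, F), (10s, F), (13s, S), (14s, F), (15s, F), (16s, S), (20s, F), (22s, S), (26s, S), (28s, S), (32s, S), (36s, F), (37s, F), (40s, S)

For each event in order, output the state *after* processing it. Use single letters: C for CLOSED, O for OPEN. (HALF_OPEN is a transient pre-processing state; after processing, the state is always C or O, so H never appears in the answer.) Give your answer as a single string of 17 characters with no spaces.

Answer: CCOOOCCCCCCCCCCCC

Derivation:
State after each event:
  event#1 t=0s outcome=F: state=CLOSED
  event#2 t=3s outcome=F: state=CLOSED
  event#3 t=5s outcome=F: state=OPEN
  event#4 t=6s outcome=F: state=OPEN
  event#5 t=10s outcome=F: state=OPEN
  event#6 t=13s outcome=S: state=CLOSED
  event#7 t=14s outcome=F: state=CLOSED
  event#8 t=15s outcome=F: state=CLOSED
  event#9 t=16s outcome=S: state=CLOSED
  event#10 t=20s outcome=F: state=CLOSED
  event#11 t=22s outcome=S: state=CLOSED
  event#12 t=26s outcome=S: state=CLOSED
  event#13 t=28s outcome=S: state=CLOSED
  event#14 t=32s outcome=S: state=CLOSED
  event#15 t=36s outcome=F: state=CLOSED
  event#16 t=37s outcome=F: state=CLOSED
  event#17 t=40s outcome=S: state=CLOSED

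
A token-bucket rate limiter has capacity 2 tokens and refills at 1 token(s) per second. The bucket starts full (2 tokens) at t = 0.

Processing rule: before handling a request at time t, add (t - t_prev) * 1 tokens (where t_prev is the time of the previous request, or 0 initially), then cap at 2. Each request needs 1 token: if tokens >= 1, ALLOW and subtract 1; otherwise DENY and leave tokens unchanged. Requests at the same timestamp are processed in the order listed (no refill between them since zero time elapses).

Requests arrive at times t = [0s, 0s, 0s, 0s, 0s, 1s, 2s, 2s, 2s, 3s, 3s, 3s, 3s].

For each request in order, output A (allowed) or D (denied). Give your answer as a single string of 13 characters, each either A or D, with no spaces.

Answer: AADDDAADDADDD

Derivation:
Simulating step by step:
  req#1 t=0s: ALLOW
  req#2 t=0s: ALLOW
  req#3 t=0s: DENY
  req#4 t=0s: DENY
  req#5 t=0s: DENY
  req#6 t=1s: ALLOW
  req#7 t=2s: ALLOW
  req#8 t=2s: DENY
  req#9 t=2s: DENY
  req#10 t=3s: ALLOW
  req#11 t=3s: DENY
  req#12 t=3s: DENY
  req#13 t=3s: DENY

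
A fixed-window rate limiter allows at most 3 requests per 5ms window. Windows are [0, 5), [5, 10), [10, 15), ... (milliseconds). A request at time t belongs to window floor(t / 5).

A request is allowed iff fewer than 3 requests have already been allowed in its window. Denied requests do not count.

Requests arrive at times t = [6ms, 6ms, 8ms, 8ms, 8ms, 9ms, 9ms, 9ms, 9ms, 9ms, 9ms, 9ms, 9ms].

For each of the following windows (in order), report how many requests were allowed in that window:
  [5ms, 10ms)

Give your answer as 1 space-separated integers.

Processing requests:
  req#1 t=6ms (window 1): ALLOW
  req#2 t=6ms (window 1): ALLOW
  req#3 t=8ms (window 1): ALLOW
  req#4 t=8ms (window 1): DENY
  req#5 t=8ms (window 1): DENY
  req#6 t=9ms (window 1): DENY
  req#7 t=9ms (window 1): DENY
  req#8 t=9ms (window 1): DENY
  req#9 t=9ms (window 1): DENY
  req#10 t=9ms (window 1): DENY
  req#11 t=9ms (window 1): DENY
  req#12 t=9ms (window 1): DENY
  req#13 t=9ms (window 1): DENY

Allowed counts by window: 3

Answer: 3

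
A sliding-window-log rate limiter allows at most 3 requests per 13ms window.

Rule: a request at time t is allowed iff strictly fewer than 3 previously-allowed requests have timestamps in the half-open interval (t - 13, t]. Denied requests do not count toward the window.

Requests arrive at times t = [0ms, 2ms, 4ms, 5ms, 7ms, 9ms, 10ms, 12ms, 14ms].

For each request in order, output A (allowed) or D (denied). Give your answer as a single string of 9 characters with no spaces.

Answer: AAADDDDDA

Derivation:
Tracking allowed requests in the window:
  req#1 t=0ms: ALLOW
  req#2 t=2ms: ALLOW
  req#3 t=4ms: ALLOW
  req#4 t=5ms: DENY
  req#5 t=7ms: DENY
  req#6 t=9ms: DENY
  req#7 t=10ms: DENY
  req#8 t=12ms: DENY
  req#9 t=14ms: ALLOW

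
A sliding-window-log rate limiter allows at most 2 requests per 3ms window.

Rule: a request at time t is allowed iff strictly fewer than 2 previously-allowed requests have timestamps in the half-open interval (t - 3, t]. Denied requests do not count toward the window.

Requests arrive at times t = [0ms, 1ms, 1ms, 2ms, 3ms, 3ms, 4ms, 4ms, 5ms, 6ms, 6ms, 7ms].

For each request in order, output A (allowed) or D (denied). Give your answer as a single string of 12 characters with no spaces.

Tracking allowed requests in the window:
  req#1 t=0ms: ALLOW
  req#2 t=1ms: ALLOW
  req#3 t=1ms: DENY
  req#4 t=2ms: DENY
  req#5 t=3ms: ALLOW
  req#6 t=3ms: DENY
  req#7 t=4ms: ALLOW
  req#8 t=4ms: DENY
  req#9 t=5ms: DENY
  req#10 t=6ms: ALLOW
  req#11 t=6ms: DENY
  req#12 t=7ms: ALLOW

Answer: AADDADADDADA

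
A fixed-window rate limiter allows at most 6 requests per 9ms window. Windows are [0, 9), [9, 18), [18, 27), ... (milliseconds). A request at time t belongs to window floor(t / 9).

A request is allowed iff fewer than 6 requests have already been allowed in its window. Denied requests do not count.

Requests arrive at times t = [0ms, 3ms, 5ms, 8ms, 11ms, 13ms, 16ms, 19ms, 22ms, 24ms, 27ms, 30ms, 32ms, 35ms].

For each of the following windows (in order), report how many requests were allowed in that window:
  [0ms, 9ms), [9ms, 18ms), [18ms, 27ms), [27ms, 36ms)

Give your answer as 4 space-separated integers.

Processing requests:
  req#1 t=0ms (window 0): ALLOW
  req#2 t=3ms (window 0): ALLOW
  req#3 t=5ms (window 0): ALLOW
  req#4 t=8ms (window 0): ALLOW
  req#5 t=11ms (window 1): ALLOW
  req#6 t=13ms (window 1): ALLOW
  req#7 t=16ms (window 1): ALLOW
  req#8 t=19ms (window 2): ALLOW
  req#9 t=22ms (window 2): ALLOW
  req#10 t=24ms (window 2): ALLOW
  req#11 t=27ms (window 3): ALLOW
  req#12 t=30ms (window 3): ALLOW
  req#13 t=32ms (window 3): ALLOW
  req#14 t=35ms (window 3): ALLOW

Allowed counts by window: 4 3 3 4

Answer: 4 3 3 4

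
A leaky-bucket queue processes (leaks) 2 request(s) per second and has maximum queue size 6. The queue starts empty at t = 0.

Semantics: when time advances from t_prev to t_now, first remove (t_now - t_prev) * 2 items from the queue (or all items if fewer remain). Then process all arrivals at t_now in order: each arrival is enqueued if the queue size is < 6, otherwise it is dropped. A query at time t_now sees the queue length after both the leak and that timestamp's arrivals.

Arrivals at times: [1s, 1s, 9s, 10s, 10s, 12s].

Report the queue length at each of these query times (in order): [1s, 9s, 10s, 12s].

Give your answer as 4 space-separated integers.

Answer: 2 1 2 1

Derivation:
Queue lengths at query times:
  query t=1s: backlog = 2
  query t=9s: backlog = 1
  query t=10s: backlog = 2
  query t=12s: backlog = 1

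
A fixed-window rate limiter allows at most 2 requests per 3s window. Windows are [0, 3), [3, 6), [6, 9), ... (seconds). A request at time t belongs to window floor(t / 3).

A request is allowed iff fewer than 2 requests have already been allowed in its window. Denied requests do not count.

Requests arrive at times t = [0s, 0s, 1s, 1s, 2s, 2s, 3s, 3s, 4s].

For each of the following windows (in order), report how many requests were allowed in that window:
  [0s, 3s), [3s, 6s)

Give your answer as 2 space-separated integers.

Processing requests:
  req#1 t=0s (window 0): ALLOW
  req#2 t=0s (window 0): ALLOW
  req#3 t=1s (window 0): DENY
  req#4 t=1s (window 0): DENY
  req#5 t=2s (window 0): DENY
  req#6 t=2s (window 0): DENY
  req#7 t=3s (window 1): ALLOW
  req#8 t=3s (window 1): ALLOW
  req#9 t=4s (window 1): DENY

Allowed counts by window: 2 2

Answer: 2 2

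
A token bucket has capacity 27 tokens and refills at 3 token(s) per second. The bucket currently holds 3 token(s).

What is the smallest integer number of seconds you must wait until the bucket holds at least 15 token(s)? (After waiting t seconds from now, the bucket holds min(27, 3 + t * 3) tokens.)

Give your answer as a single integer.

Answer: 4

Derivation:
Need 3 + t * 3 >= 15, so t >= 12/3.
Smallest integer t = ceil(12/3) = 4.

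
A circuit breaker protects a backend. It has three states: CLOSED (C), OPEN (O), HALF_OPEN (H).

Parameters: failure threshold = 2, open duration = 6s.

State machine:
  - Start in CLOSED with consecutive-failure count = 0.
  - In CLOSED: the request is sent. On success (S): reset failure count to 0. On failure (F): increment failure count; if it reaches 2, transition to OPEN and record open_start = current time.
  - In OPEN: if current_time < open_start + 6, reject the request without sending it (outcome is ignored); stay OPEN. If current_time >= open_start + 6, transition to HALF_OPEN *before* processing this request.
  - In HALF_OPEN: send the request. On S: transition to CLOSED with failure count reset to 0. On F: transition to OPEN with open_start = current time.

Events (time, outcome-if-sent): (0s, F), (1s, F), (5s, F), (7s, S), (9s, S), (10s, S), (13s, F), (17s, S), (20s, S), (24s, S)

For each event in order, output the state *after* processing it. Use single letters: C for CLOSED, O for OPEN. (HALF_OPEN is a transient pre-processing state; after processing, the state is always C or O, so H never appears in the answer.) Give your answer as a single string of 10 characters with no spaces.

State after each event:
  event#1 t=0s outcome=F: state=CLOSED
  event#2 t=1s outcome=F: state=OPEN
  event#3 t=5s outcome=F: state=OPEN
  event#4 t=7s outcome=S: state=CLOSED
  event#5 t=9s outcome=S: state=CLOSED
  event#6 t=10s outcome=S: state=CLOSED
  event#7 t=13s outcome=F: state=CLOSED
  event#8 t=17s outcome=S: state=CLOSED
  event#9 t=20s outcome=S: state=CLOSED
  event#10 t=24s outcome=S: state=CLOSED

Answer: COOCCCCCCC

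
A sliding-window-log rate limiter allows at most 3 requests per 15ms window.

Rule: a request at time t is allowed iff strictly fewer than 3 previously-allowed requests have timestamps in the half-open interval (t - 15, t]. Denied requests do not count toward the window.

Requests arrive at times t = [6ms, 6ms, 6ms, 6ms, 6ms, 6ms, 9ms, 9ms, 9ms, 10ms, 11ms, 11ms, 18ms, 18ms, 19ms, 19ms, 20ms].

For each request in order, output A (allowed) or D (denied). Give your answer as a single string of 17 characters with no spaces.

Tracking allowed requests in the window:
  req#1 t=6ms: ALLOW
  req#2 t=6ms: ALLOW
  req#3 t=6ms: ALLOW
  req#4 t=6ms: DENY
  req#5 t=6ms: DENY
  req#6 t=6ms: DENY
  req#7 t=9ms: DENY
  req#8 t=9ms: DENY
  req#9 t=9ms: DENY
  req#10 t=10ms: DENY
  req#11 t=11ms: DENY
  req#12 t=11ms: DENY
  req#13 t=18ms: DENY
  req#14 t=18ms: DENY
  req#15 t=19ms: DENY
  req#16 t=19ms: DENY
  req#17 t=20ms: DENY

Answer: AAADDDDDDDDDDDDDD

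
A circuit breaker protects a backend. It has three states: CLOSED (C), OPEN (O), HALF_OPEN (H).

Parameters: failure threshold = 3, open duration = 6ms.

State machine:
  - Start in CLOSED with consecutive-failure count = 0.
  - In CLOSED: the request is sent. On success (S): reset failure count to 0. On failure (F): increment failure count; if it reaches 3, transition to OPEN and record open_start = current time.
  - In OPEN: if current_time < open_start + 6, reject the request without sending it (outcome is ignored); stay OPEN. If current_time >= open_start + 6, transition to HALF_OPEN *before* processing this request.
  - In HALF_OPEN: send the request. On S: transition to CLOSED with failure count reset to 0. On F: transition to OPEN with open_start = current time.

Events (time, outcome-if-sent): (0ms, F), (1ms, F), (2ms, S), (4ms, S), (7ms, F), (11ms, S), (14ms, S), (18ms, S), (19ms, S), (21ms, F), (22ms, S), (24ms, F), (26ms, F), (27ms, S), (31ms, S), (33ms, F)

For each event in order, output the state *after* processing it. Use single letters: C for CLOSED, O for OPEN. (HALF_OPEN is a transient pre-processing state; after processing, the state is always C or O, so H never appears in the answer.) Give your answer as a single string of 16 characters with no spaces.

Answer: CCCCCCCCCCCCCCCC

Derivation:
State after each event:
  event#1 t=0ms outcome=F: state=CLOSED
  event#2 t=1ms outcome=F: state=CLOSED
  event#3 t=2ms outcome=S: state=CLOSED
  event#4 t=4ms outcome=S: state=CLOSED
  event#5 t=7ms outcome=F: state=CLOSED
  event#6 t=11ms outcome=S: state=CLOSED
  event#7 t=14ms outcome=S: state=CLOSED
  event#8 t=18ms outcome=S: state=CLOSED
  event#9 t=19ms outcome=S: state=CLOSED
  event#10 t=21ms outcome=F: state=CLOSED
  event#11 t=22ms outcome=S: state=CLOSED
  event#12 t=24ms outcome=F: state=CLOSED
  event#13 t=26ms outcome=F: state=CLOSED
  event#14 t=27ms outcome=S: state=CLOSED
  event#15 t=31ms outcome=S: state=CLOSED
  event#16 t=33ms outcome=F: state=CLOSED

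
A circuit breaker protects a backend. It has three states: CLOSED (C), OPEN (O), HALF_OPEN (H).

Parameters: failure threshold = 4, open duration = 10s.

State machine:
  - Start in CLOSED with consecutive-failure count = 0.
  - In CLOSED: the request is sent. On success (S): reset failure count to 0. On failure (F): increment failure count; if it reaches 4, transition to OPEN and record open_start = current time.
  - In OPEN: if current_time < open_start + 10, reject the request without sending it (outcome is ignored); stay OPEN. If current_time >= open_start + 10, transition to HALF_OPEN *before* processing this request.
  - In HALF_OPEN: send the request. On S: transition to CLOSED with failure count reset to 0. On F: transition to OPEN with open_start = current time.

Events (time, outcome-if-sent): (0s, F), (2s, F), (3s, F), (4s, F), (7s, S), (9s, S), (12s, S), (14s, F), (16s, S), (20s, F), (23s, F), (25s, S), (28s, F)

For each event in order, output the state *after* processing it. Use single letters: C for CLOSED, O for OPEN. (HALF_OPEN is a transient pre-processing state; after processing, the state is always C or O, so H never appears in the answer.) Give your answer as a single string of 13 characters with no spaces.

State after each event:
  event#1 t=0s outcome=F: state=CLOSED
  event#2 t=2s outcome=F: state=CLOSED
  event#3 t=3s outcome=F: state=CLOSED
  event#4 t=4s outcome=F: state=OPEN
  event#5 t=7s outcome=S: state=OPEN
  event#6 t=9s outcome=S: state=OPEN
  event#7 t=12s outcome=S: state=OPEN
  event#8 t=14s outcome=F: state=OPEN
  event#9 t=16s outcome=S: state=OPEN
  event#10 t=20s outcome=F: state=OPEN
  event#11 t=23s outcome=F: state=OPEN
  event#12 t=25s outcome=S: state=CLOSED
  event#13 t=28s outcome=F: state=CLOSED

Answer: CCCOOOOOOOOCC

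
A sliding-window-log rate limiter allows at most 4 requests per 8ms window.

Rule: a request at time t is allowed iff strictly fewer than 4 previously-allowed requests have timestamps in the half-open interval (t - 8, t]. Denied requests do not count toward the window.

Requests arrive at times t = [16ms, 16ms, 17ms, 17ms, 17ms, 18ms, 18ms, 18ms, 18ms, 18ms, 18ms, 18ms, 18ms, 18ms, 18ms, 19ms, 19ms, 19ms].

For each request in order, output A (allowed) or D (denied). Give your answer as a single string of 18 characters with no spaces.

Tracking allowed requests in the window:
  req#1 t=16ms: ALLOW
  req#2 t=16ms: ALLOW
  req#3 t=17ms: ALLOW
  req#4 t=17ms: ALLOW
  req#5 t=17ms: DENY
  req#6 t=18ms: DENY
  req#7 t=18ms: DENY
  req#8 t=18ms: DENY
  req#9 t=18ms: DENY
  req#10 t=18ms: DENY
  req#11 t=18ms: DENY
  req#12 t=18ms: DENY
  req#13 t=18ms: DENY
  req#14 t=18ms: DENY
  req#15 t=18ms: DENY
  req#16 t=19ms: DENY
  req#17 t=19ms: DENY
  req#18 t=19ms: DENY

Answer: AAAADDDDDDDDDDDDDD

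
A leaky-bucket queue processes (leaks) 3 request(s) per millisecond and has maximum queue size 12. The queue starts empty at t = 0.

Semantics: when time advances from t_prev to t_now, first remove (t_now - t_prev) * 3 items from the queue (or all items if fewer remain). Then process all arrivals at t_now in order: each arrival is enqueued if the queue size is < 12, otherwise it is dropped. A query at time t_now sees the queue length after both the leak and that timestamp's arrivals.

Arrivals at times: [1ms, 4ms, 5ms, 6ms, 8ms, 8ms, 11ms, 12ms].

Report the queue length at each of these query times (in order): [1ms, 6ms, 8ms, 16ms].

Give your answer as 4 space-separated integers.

Answer: 1 1 2 0

Derivation:
Queue lengths at query times:
  query t=1ms: backlog = 1
  query t=6ms: backlog = 1
  query t=8ms: backlog = 2
  query t=16ms: backlog = 0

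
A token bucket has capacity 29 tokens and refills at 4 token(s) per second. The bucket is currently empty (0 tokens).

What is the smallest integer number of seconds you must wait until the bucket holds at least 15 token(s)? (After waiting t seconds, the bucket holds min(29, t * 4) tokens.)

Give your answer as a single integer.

Need t * 4 >= 15, so t >= 15/4.
Smallest integer t = ceil(15/4) = 4.

Answer: 4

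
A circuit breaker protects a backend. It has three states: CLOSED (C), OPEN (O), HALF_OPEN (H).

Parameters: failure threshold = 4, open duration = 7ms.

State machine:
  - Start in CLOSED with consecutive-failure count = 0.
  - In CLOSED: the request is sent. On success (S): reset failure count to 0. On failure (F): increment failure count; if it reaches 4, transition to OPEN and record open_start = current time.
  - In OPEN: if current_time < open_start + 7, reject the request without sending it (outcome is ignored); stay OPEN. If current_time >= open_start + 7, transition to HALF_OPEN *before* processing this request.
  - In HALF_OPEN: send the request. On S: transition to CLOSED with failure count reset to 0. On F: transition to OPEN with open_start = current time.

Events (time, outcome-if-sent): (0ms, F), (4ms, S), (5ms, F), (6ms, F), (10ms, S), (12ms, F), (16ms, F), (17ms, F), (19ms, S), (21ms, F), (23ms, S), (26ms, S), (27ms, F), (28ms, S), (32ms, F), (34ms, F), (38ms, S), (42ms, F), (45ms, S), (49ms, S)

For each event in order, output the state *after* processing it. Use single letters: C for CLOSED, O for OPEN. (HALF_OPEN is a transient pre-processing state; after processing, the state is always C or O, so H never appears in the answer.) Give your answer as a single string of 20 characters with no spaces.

State after each event:
  event#1 t=0ms outcome=F: state=CLOSED
  event#2 t=4ms outcome=S: state=CLOSED
  event#3 t=5ms outcome=F: state=CLOSED
  event#4 t=6ms outcome=F: state=CLOSED
  event#5 t=10ms outcome=S: state=CLOSED
  event#6 t=12ms outcome=F: state=CLOSED
  event#7 t=16ms outcome=F: state=CLOSED
  event#8 t=17ms outcome=F: state=CLOSED
  event#9 t=19ms outcome=S: state=CLOSED
  event#10 t=21ms outcome=F: state=CLOSED
  event#11 t=23ms outcome=S: state=CLOSED
  event#12 t=26ms outcome=S: state=CLOSED
  event#13 t=27ms outcome=F: state=CLOSED
  event#14 t=28ms outcome=S: state=CLOSED
  event#15 t=32ms outcome=F: state=CLOSED
  event#16 t=34ms outcome=F: state=CLOSED
  event#17 t=38ms outcome=S: state=CLOSED
  event#18 t=42ms outcome=F: state=CLOSED
  event#19 t=45ms outcome=S: state=CLOSED
  event#20 t=49ms outcome=S: state=CLOSED

Answer: CCCCCCCCCCCCCCCCCCCC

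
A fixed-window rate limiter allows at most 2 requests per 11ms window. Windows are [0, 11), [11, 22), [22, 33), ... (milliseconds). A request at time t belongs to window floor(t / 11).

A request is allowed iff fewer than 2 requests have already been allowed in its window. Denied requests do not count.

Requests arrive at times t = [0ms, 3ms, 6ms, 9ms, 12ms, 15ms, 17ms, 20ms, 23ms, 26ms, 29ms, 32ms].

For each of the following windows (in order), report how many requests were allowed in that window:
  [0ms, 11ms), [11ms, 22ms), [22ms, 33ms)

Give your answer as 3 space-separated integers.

Answer: 2 2 2

Derivation:
Processing requests:
  req#1 t=0ms (window 0): ALLOW
  req#2 t=3ms (window 0): ALLOW
  req#3 t=6ms (window 0): DENY
  req#4 t=9ms (window 0): DENY
  req#5 t=12ms (window 1): ALLOW
  req#6 t=15ms (window 1): ALLOW
  req#7 t=17ms (window 1): DENY
  req#8 t=20ms (window 1): DENY
  req#9 t=23ms (window 2): ALLOW
  req#10 t=26ms (window 2): ALLOW
  req#11 t=29ms (window 2): DENY
  req#12 t=32ms (window 2): DENY

Allowed counts by window: 2 2 2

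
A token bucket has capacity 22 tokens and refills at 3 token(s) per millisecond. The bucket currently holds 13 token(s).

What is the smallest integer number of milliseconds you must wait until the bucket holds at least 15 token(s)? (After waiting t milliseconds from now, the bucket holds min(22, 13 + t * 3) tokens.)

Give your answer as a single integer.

Need 13 + t * 3 >= 15, so t >= 2/3.
Smallest integer t = ceil(2/3) = 1.

Answer: 1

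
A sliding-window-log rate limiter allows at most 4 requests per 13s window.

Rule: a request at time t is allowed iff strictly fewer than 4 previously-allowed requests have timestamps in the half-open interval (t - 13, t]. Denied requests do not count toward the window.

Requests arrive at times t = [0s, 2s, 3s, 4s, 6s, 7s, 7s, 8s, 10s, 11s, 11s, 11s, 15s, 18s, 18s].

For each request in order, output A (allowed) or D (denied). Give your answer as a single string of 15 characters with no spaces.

Tracking allowed requests in the window:
  req#1 t=0s: ALLOW
  req#2 t=2s: ALLOW
  req#3 t=3s: ALLOW
  req#4 t=4s: ALLOW
  req#5 t=6s: DENY
  req#6 t=7s: DENY
  req#7 t=7s: DENY
  req#8 t=8s: DENY
  req#9 t=10s: DENY
  req#10 t=11s: DENY
  req#11 t=11s: DENY
  req#12 t=11s: DENY
  req#13 t=15s: ALLOW
  req#14 t=18s: ALLOW
  req#15 t=18s: ALLOW

Answer: AAAADDDDDDDDAAA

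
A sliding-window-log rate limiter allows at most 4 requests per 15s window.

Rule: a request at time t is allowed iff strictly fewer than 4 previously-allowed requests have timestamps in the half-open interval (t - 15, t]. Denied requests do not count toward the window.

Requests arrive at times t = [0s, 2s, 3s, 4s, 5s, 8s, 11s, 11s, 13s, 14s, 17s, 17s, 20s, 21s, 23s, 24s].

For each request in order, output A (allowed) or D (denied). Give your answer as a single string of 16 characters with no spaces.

Answer: AAAADDDDDDAAAADD

Derivation:
Tracking allowed requests in the window:
  req#1 t=0s: ALLOW
  req#2 t=2s: ALLOW
  req#3 t=3s: ALLOW
  req#4 t=4s: ALLOW
  req#5 t=5s: DENY
  req#6 t=8s: DENY
  req#7 t=11s: DENY
  req#8 t=11s: DENY
  req#9 t=13s: DENY
  req#10 t=14s: DENY
  req#11 t=17s: ALLOW
  req#12 t=17s: ALLOW
  req#13 t=20s: ALLOW
  req#14 t=21s: ALLOW
  req#15 t=23s: DENY
  req#16 t=24s: DENY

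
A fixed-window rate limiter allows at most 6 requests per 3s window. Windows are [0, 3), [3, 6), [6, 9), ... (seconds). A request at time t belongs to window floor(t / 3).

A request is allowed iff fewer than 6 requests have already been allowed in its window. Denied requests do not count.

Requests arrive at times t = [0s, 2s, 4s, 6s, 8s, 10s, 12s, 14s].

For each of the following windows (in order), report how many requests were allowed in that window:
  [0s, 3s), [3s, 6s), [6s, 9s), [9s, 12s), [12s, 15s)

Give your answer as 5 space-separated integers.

Answer: 2 1 2 1 2

Derivation:
Processing requests:
  req#1 t=0s (window 0): ALLOW
  req#2 t=2s (window 0): ALLOW
  req#3 t=4s (window 1): ALLOW
  req#4 t=6s (window 2): ALLOW
  req#5 t=8s (window 2): ALLOW
  req#6 t=10s (window 3): ALLOW
  req#7 t=12s (window 4): ALLOW
  req#8 t=14s (window 4): ALLOW

Allowed counts by window: 2 1 2 1 2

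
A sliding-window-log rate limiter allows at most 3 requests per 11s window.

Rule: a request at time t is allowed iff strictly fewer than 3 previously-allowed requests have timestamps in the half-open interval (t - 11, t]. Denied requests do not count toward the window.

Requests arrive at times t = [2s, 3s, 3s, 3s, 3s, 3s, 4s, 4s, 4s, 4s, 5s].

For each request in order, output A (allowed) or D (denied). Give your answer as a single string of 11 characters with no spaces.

Answer: AAADDDDDDDD

Derivation:
Tracking allowed requests in the window:
  req#1 t=2s: ALLOW
  req#2 t=3s: ALLOW
  req#3 t=3s: ALLOW
  req#4 t=3s: DENY
  req#5 t=3s: DENY
  req#6 t=3s: DENY
  req#7 t=4s: DENY
  req#8 t=4s: DENY
  req#9 t=4s: DENY
  req#10 t=4s: DENY
  req#11 t=5s: DENY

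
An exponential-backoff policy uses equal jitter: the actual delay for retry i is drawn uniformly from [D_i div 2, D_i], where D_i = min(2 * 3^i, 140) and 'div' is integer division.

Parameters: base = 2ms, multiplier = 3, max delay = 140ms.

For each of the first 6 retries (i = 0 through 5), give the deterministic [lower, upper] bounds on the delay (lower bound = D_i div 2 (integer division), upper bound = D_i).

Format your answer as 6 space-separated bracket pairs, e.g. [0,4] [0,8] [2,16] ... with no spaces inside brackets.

Computing bounds per retry:
  i=0: D_i=min(2*3^0,140)=2, bounds=[1,2]
  i=1: D_i=min(2*3^1,140)=6, bounds=[3,6]
  i=2: D_i=min(2*3^2,140)=18, bounds=[9,18]
  i=3: D_i=min(2*3^3,140)=54, bounds=[27,54]
  i=4: D_i=min(2*3^4,140)=140, bounds=[70,140]
  i=5: D_i=min(2*3^5,140)=140, bounds=[70,140]

Answer: [1,2] [3,6] [9,18] [27,54] [70,140] [70,140]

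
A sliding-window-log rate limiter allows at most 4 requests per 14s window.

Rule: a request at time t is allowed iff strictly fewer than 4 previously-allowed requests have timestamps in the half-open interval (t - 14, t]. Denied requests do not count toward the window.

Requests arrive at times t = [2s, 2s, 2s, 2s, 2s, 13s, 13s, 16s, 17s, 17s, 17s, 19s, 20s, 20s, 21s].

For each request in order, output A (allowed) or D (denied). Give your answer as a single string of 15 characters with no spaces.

Tracking allowed requests in the window:
  req#1 t=2s: ALLOW
  req#2 t=2s: ALLOW
  req#3 t=2s: ALLOW
  req#4 t=2s: ALLOW
  req#5 t=2s: DENY
  req#6 t=13s: DENY
  req#7 t=13s: DENY
  req#8 t=16s: ALLOW
  req#9 t=17s: ALLOW
  req#10 t=17s: ALLOW
  req#11 t=17s: ALLOW
  req#12 t=19s: DENY
  req#13 t=20s: DENY
  req#14 t=20s: DENY
  req#15 t=21s: DENY

Answer: AAAADDDAAAADDDD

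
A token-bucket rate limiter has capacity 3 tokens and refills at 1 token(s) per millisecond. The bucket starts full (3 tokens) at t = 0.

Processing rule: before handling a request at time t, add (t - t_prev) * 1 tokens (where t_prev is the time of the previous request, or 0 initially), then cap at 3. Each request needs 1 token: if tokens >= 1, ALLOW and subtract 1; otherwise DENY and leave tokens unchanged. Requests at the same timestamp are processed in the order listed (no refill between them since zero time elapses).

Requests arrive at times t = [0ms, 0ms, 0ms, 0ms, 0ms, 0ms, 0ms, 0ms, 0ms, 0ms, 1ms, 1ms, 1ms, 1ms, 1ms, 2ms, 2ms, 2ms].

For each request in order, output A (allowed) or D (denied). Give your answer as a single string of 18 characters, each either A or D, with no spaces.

Answer: AAADDDDDDDADDDDADD

Derivation:
Simulating step by step:
  req#1 t=0ms: ALLOW
  req#2 t=0ms: ALLOW
  req#3 t=0ms: ALLOW
  req#4 t=0ms: DENY
  req#5 t=0ms: DENY
  req#6 t=0ms: DENY
  req#7 t=0ms: DENY
  req#8 t=0ms: DENY
  req#9 t=0ms: DENY
  req#10 t=0ms: DENY
  req#11 t=1ms: ALLOW
  req#12 t=1ms: DENY
  req#13 t=1ms: DENY
  req#14 t=1ms: DENY
  req#15 t=1ms: DENY
  req#16 t=2ms: ALLOW
  req#17 t=2ms: DENY
  req#18 t=2ms: DENY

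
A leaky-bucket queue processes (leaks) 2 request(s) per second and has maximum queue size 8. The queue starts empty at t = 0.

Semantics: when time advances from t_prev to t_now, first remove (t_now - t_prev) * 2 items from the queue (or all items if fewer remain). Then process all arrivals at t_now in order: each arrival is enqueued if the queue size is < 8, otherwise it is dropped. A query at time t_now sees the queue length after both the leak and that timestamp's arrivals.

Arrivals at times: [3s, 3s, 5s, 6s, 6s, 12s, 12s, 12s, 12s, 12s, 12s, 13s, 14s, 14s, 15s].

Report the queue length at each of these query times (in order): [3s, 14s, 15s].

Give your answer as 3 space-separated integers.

Answer: 2 5 4

Derivation:
Queue lengths at query times:
  query t=3s: backlog = 2
  query t=14s: backlog = 5
  query t=15s: backlog = 4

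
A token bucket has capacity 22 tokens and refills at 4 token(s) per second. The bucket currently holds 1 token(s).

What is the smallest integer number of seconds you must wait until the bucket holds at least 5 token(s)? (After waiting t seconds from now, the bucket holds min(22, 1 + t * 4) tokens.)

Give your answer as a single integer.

Need 1 + t * 4 >= 5, so t >= 4/4.
Smallest integer t = ceil(4/4) = 1.

Answer: 1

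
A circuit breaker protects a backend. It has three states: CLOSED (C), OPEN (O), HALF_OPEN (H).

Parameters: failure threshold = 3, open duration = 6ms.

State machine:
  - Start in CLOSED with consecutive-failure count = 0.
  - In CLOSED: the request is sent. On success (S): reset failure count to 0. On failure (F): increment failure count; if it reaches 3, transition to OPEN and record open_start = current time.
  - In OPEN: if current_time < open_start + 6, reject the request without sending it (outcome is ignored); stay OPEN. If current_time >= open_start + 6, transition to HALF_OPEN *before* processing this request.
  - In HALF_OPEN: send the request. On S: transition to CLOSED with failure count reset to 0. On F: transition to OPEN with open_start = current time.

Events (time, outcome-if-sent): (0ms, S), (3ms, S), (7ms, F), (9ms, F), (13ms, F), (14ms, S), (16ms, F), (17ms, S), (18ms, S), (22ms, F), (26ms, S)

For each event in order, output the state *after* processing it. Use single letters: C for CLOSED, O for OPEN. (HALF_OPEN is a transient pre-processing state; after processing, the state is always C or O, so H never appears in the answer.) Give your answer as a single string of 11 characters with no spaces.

Answer: CCCCOOOOOOO

Derivation:
State after each event:
  event#1 t=0ms outcome=S: state=CLOSED
  event#2 t=3ms outcome=S: state=CLOSED
  event#3 t=7ms outcome=F: state=CLOSED
  event#4 t=9ms outcome=F: state=CLOSED
  event#5 t=13ms outcome=F: state=OPEN
  event#6 t=14ms outcome=S: state=OPEN
  event#7 t=16ms outcome=F: state=OPEN
  event#8 t=17ms outcome=S: state=OPEN
  event#9 t=18ms outcome=S: state=OPEN
  event#10 t=22ms outcome=F: state=OPEN
  event#11 t=26ms outcome=S: state=OPEN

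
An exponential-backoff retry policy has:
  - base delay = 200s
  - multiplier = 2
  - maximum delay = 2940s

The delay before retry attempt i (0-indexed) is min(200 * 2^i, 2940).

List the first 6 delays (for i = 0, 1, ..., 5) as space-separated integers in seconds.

Answer: 200 400 800 1600 2940 2940

Derivation:
Computing each delay:
  i=0: min(200*2^0, 2940) = 200
  i=1: min(200*2^1, 2940) = 400
  i=2: min(200*2^2, 2940) = 800
  i=3: min(200*2^3, 2940) = 1600
  i=4: min(200*2^4, 2940) = 2940
  i=5: min(200*2^5, 2940) = 2940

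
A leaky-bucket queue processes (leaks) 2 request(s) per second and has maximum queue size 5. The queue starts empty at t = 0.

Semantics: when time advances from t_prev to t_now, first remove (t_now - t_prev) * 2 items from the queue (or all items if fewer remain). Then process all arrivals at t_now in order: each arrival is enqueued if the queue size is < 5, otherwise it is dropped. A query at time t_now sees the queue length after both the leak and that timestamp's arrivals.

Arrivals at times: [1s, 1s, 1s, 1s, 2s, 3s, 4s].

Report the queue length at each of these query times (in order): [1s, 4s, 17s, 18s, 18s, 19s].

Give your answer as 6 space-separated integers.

Answer: 4 1 0 0 0 0

Derivation:
Queue lengths at query times:
  query t=1s: backlog = 4
  query t=4s: backlog = 1
  query t=17s: backlog = 0
  query t=18s: backlog = 0
  query t=18s: backlog = 0
  query t=19s: backlog = 0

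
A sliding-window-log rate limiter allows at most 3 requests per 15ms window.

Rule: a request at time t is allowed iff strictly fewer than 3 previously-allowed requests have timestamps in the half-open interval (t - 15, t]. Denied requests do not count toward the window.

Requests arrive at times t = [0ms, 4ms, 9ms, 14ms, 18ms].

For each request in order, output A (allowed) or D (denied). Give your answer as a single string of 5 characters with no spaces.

Answer: AAADA

Derivation:
Tracking allowed requests in the window:
  req#1 t=0ms: ALLOW
  req#2 t=4ms: ALLOW
  req#3 t=9ms: ALLOW
  req#4 t=14ms: DENY
  req#5 t=18ms: ALLOW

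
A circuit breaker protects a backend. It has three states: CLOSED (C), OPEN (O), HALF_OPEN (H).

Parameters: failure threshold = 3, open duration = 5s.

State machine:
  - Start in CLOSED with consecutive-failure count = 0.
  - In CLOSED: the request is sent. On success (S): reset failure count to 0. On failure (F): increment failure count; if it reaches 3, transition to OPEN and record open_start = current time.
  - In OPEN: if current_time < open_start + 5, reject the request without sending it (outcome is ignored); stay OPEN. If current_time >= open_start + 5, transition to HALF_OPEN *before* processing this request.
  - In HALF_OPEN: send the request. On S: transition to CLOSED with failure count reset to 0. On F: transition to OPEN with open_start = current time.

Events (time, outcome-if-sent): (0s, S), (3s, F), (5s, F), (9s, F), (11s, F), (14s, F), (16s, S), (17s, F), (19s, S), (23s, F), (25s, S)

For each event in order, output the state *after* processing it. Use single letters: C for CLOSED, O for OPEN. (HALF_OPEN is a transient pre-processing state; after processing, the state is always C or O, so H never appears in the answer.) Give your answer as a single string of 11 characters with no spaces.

Answer: CCCOOOOOCCC

Derivation:
State after each event:
  event#1 t=0s outcome=S: state=CLOSED
  event#2 t=3s outcome=F: state=CLOSED
  event#3 t=5s outcome=F: state=CLOSED
  event#4 t=9s outcome=F: state=OPEN
  event#5 t=11s outcome=F: state=OPEN
  event#6 t=14s outcome=F: state=OPEN
  event#7 t=16s outcome=S: state=OPEN
  event#8 t=17s outcome=F: state=OPEN
  event#9 t=19s outcome=S: state=CLOSED
  event#10 t=23s outcome=F: state=CLOSED
  event#11 t=25s outcome=S: state=CLOSED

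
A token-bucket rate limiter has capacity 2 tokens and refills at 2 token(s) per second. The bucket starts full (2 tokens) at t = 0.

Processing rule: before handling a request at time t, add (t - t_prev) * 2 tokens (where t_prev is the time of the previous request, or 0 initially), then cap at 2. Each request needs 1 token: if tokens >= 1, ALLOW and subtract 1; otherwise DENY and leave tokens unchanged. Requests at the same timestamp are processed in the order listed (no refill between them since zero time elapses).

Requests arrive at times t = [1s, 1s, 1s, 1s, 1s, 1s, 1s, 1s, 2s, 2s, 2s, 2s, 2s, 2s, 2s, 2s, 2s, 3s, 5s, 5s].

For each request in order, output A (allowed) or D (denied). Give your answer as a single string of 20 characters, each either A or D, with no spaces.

Answer: AADDDDDDAADDDDDDDAAA

Derivation:
Simulating step by step:
  req#1 t=1s: ALLOW
  req#2 t=1s: ALLOW
  req#3 t=1s: DENY
  req#4 t=1s: DENY
  req#5 t=1s: DENY
  req#6 t=1s: DENY
  req#7 t=1s: DENY
  req#8 t=1s: DENY
  req#9 t=2s: ALLOW
  req#10 t=2s: ALLOW
  req#11 t=2s: DENY
  req#12 t=2s: DENY
  req#13 t=2s: DENY
  req#14 t=2s: DENY
  req#15 t=2s: DENY
  req#16 t=2s: DENY
  req#17 t=2s: DENY
  req#18 t=3s: ALLOW
  req#19 t=5s: ALLOW
  req#20 t=5s: ALLOW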